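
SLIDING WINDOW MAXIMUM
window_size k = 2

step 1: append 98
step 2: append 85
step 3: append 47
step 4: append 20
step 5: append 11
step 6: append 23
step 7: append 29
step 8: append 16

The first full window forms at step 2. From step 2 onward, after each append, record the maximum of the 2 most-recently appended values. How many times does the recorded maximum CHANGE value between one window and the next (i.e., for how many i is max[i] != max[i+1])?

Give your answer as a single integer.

Answer: 5

Derivation:
step 1: append 98 -> window=[98] (not full yet)
step 2: append 85 -> window=[98, 85] -> max=98
step 3: append 47 -> window=[85, 47] -> max=85
step 4: append 20 -> window=[47, 20] -> max=47
step 5: append 11 -> window=[20, 11] -> max=20
step 6: append 23 -> window=[11, 23] -> max=23
step 7: append 29 -> window=[23, 29] -> max=29
step 8: append 16 -> window=[29, 16] -> max=29
Recorded maximums: 98 85 47 20 23 29 29
Changes between consecutive maximums: 5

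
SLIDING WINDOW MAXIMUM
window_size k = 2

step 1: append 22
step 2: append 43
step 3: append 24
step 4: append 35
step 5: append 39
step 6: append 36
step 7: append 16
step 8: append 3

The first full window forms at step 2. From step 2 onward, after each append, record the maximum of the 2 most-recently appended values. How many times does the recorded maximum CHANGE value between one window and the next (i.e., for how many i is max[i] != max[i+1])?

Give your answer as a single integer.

step 1: append 22 -> window=[22] (not full yet)
step 2: append 43 -> window=[22, 43] -> max=43
step 3: append 24 -> window=[43, 24] -> max=43
step 4: append 35 -> window=[24, 35] -> max=35
step 5: append 39 -> window=[35, 39] -> max=39
step 6: append 36 -> window=[39, 36] -> max=39
step 7: append 16 -> window=[36, 16] -> max=36
step 8: append 3 -> window=[16, 3] -> max=16
Recorded maximums: 43 43 35 39 39 36 16
Changes between consecutive maximums: 4

Answer: 4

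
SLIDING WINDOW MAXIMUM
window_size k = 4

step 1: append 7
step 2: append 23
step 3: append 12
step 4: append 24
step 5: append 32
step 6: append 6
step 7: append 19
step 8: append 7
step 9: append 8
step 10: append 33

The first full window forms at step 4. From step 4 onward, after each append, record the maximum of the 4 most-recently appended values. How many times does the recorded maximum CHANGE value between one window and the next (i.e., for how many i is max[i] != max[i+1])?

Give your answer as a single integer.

Answer: 3

Derivation:
step 1: append 7 -> window=[7] (not full yet)
step 2: append 23 -> window=[7, 23] (not full yet)
step 3: append 12 -> window=[7, 23, 12] (not full yet)
step 4: append 24 -> window=[7, 23, 12, 24] -> max=24
step 5: append 32 -> window=[23, 12, 24, 32] -> max=32
step 6: append 6 -> window=[12, 24, 32, 6] -> max=32
step 7: append 19 -> window=[24, 32, 6, 19] -> max=32
step 8: append 7 -> window=[32, 6, 19, 7] -> max=32
step 9: append 8 -> window=[6, 19, 7, 8] -> max=19
step 10: append 33 -> window=[19, 7, 8, 33] -> max=33
Recorded maximums: 24 32 32 32 32 19 33
Changes between consecutive maximums: 3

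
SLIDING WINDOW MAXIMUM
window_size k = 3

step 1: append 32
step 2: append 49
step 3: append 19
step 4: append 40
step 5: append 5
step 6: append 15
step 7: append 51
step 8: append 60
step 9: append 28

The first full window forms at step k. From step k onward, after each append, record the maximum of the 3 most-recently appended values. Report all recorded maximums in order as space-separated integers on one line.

step 1: append 32 -> window=[32] (not full yet)
step 2: append 49 -> window=[32, 49] (not full yet)
step 3: append 19 -> window=[32, 49, 19] -> max=49
step 4: append 40 -> window=[49, 19, 40] -> max=49
step 5: append 5 -> window=[19, 40, 5] -> max=40
step 6: append 15 -> window=[40, 5, 15] -> max=40
step 7: append 51 -> window=[5, 15, 51] -> max=51
step 8: append 60 -> window=[15, 51, 60] -> max=60
step 9: append 28 -> window=[51, 60, 28] -> max=60

Answer: 49 49 40 40 51 60 60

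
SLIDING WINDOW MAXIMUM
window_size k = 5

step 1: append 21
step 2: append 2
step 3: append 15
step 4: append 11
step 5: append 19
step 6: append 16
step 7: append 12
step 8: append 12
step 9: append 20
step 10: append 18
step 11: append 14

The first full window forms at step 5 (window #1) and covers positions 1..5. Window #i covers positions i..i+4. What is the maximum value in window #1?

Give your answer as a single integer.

Answer: 21

Derivation:
step 1: append 21 -> window=[21] (not full yet)
step 2: append 2 -> window=[21, 2] (not full yet)
step 3: append 15 -> window=[21, 2, 15] (not full yet)
step 4: append 11 -> window=[21, 2, 15, 11] (not full yet)
step 5: append 19 -> window=[21, 2, 15, 11, 19] -> max=21
Window #1 max = 21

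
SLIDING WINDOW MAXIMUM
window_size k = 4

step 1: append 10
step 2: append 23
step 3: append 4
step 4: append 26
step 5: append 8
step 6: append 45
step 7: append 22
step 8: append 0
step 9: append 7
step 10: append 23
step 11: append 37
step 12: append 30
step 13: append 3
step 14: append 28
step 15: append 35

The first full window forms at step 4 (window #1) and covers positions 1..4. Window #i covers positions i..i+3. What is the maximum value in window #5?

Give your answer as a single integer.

step 1: append 10 -> window=[10] (not full yet)
step 2: append 23 -> window=[10, 23] (not full yet)
step 3: append 4 -> window=[10, 23, 4] (not full yet)
step 4: append 26 -> window=[10, 23, 4, 26] -> max=26
step 5: append 8 -> window=[23, 4, 26, 8] -> max=26
step 6: append 45 -> window=[4, 26, 8, 45] -> max=45
step 7: append 22 -> window=[26, 8, 45, 22] -> max=45
step 8: append 0 -> window=[8, 45, 22, 0] -> max=45
Window #5 max = 45

Answer: 45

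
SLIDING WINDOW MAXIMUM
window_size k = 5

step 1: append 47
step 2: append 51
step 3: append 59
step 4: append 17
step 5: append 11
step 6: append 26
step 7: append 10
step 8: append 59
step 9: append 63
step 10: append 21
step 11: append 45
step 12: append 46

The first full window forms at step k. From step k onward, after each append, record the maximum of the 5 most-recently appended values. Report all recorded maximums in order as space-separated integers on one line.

step 1: append 47 -> window=[47] (not full yet)
step 2: append 51 -> window=[47, 51] (not full yet)
step 3: append 59 -> window=[47, 51, 59] (not full yet)
step 4: append 17 -> window=[47, 51, 59, 17] (not full yet)
step 5: append 11 -> window=[47, 51, 59, 17, 11] -> max=59
step 6: append 26 -> window=[51, 59, 17, 11, 26] -> max=59
step 7: append 10 -> window=[59, 17, 11, 26, 10] -> max=59
step 8: append 59 -> window=[17, 11, 26, 10, 59] -> max=59
step 9: append 63 -> window=[11, 26, 10, 59, 63] -> max=63
step 10: append 21 -> window=[26, 10, 59, 63, 21] -> max=63
step 11: append 45 -> window=[10, 59, 63, 21, 45] -> max=63
step 12: append 46 -> window=[59, 63, 21, 45, 46] -> max=63

Answer: 59 59 59 59 63 63 63 63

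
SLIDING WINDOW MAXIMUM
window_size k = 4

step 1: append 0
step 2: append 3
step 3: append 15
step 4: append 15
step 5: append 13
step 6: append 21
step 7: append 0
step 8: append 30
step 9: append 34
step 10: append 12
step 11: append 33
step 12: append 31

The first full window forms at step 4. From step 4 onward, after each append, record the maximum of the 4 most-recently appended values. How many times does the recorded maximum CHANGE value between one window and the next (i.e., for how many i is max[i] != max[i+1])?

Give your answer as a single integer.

step 1: append 0 -> window=[0] (not full yet)
step 2: append 3 -> window=[0, 3] (not full yet)
step 3: append 15 -> window=[0, 3, 15] (not full yet)
step 4: append 15 -> window=[0, 3, 15, 15] -> max=15
step 5: append 13 -> window=[3, 15, 15, 13] -> max=15
step 6: append 21 -> window=[15, 15, 13, 21] -> max=21
step 7: append 0 -> window=[15, 13, 21, 0] -> max=21
step 8: append 30 -> window=[13, 21, 0, 30] -> max=30
step 9: append 34 -> window=[21, 0, 30, 34] -> max=34
step 10: append 12 -> window=[0, 30, 34, 12] -> max=34
step 11: append 33 -> window=[30, 34, 12, 33] -> max=34
step 12: append 31 -> window=[34, 12, 33, 31] -> max=34
Recorded maximums: 15 15 21 21 30 34 34 34 34
Changes between consecutive maximums: 3

Answer: 3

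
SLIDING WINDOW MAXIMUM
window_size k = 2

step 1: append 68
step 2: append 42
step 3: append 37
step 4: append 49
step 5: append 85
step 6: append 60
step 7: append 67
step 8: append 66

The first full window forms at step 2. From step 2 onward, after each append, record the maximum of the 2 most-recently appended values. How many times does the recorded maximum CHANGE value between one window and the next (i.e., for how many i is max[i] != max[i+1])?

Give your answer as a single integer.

step 1: append 68 -> window=[68] (not full yet)
step 2: append 42 -> window=[68, 42] -> max=68
step 3: append 37 -> window=[42, 37] -> max=42
step 4: append 49 -> window=[37, 49] -> max=49
step 5: append 85 -> window=[49, 85] -> max=85
step 6: append 60 -> window=[85, 60] -> max=85
step 7: append 67 -> window=[60, 67] -> max=67
step 8: append 66 -> window=[67, 66] -> max=67
Recorded maximums: 68 42 49 85 85 67 67
Changes between consecutive maximums: 4

Answer: 4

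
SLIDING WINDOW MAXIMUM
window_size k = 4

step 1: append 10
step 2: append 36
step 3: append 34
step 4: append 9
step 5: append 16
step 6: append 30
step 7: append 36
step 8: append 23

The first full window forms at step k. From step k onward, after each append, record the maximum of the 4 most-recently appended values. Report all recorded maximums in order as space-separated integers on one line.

Answer: 36 36 34 36 36

Derivation:
step 1: append 10 -> window=[10] (not full yet)
step 2: append 36 -> window=[10, 36] (not full yet)
step 3: append 34 -> window=[10, 36, 34] (not full yet)
step 4: append 9 -> window=[10, 36, 34, 9] -> max=36
step 5: append 16 -> window=[36, 34, 9, 16] -> max=36
step 6: append 30 -> window=[34, 9, 16, 30] -> max=34
step 7: append 36 -> window=[9, 16, 30, 36] -> max=36
step 8: append 23 -> window=[16, 30, 36, 23] -> max=36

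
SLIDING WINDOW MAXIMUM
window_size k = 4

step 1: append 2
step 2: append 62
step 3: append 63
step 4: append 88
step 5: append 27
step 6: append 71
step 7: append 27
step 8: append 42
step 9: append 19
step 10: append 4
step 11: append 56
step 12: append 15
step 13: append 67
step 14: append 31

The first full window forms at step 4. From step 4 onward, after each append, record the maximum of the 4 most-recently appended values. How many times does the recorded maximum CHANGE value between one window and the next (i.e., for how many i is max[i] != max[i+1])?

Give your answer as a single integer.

Answer: 4

Derivation:
step 1: append 2 -> window=[2] (not full yet)
step 2: append 62 -> window=[2, 62] (not full yet)
step 3: append 63 -> window=[2, 62, 63] (not full yet)
step 4: append 88 -> window=[2, 62, 63, 88] -> max=88
step 5: append 27 -> window=[62, 63, 88, 27] -> max=88
step 6: append 71 -> window=[63, 88, 27, 71] -> max=88
step 7: append 27 -> window=[88, 27, 71, 27] -> max=88
step 8: append 42 -> window=[27, 71, 27, 42] -> max=71
step 9: append 19 -> window=[71, 27, 42, 19] -> max=71
step 10: append 4 -> window=[27, 42, 19, 4] -> max=42
step 11: append 56 -> window=[42, 19, 4, 56] -> max=56
step 12: append 15 -> window=[19, 4, 56, 15] -> max=56
step 13: append 67 -> window=[4, 56, 15, 67] -> max=67
step 14: append 31 -> window=[56, 15, 67, 31] -> max=67
Recorded maximums: 88 88 88 88 71 71 42 56 56 67 67
Changes between consecutive maximums: 4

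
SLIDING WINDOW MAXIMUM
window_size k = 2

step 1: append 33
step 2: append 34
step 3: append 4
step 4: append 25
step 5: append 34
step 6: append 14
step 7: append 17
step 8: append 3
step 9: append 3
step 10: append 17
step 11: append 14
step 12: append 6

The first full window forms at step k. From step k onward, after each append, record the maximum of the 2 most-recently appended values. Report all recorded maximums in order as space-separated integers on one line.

step 1: append 33 -> window=[33] (not full yet)
step 2: append 34 -> window=[33, 34] -> max=34
step 3: append 4 -> window=[34, 4] -> max=34
step 4: append 25 -> window=[4, 25] -> max=25
step 5: append 34 -> window=[25, 34] -> max=34
step 6: append 14 -> window=[34, 14] -> max=34
step 7: append 17 -> window=[14, 17] -> max=17
step 8: append 3 -> window=[17, 3] -> max=17
step 9: append 3 -> window=[3, 3] -> max=3
step 10: append 17 -> window=[3, 17] -> max=17
step 11: append 14 -> window=[17, 14] -> max=17
step 12: append 6 -> window=[14, 6] -> max=14

Answer: 34 34 25 34 34 17 17 3 17 17 14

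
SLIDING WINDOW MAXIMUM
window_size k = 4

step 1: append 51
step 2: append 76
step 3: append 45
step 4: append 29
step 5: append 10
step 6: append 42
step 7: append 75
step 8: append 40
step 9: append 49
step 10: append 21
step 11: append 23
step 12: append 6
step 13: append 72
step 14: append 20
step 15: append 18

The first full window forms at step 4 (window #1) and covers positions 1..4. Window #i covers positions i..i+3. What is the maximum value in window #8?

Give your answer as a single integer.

step 1: append 51 -> window=[51] (not full yet)
step 2: append 76 -> window=[51, 76] (not full yet)
step 3: append 45 -> window=[51, 76, 45] (not full yet)
step 4: append 29 -> window=[51, 76, 45, 29] -> max=76
step 5: append 10 -> window=[76, 45, 29, 10] -> max=76
step 6: append 42 -> window=[45, 29, 10, 42] -> max=45
step 7: append 75 -> window=[29, 10, 42, 75] -> max=75
step 8: append 40 -> window=[10, 42, 75, 40] -> max=75
step 9: append 49 -> window=[42, 75, 40, 49] -> max=75
step 10: append 21 -> window=[75, 40, 49, 21] -> max=75
step 11: append 23 -> window=[40, 49, 21, 23] -> max=49
Window #8 max = 49

Answer: 49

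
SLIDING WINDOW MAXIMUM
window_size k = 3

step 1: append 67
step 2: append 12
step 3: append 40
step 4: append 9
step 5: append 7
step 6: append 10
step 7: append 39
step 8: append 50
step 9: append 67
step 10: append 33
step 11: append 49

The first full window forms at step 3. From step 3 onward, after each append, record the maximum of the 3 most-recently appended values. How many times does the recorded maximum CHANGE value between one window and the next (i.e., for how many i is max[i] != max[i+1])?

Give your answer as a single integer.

step 1: append 67 -> window=[67] (not full yet)
step 2: append 12 -> window=[67, 12] (not full yet)
step 3: append 40 -> window=[67, 12, 40] -> max=67
step 4: append 9 -> window=[12, 40, 9] -> max=40
step 5: append 7 -> window=[40, 9, 7] -> max=40
step 6: append 10 -> window=[9, 7, 10] -> max=10
step 7: append 39 -> window=[7, 10, 39] -> max=39
step 8: append 50 -> window=[10, 39, 50] -> max=50
step 9: append 67 -> window=[39, 50, 67] -> max=67
step 10: append 33 -> window=[50, 67, 33] -> max=67
step 11: append 49 -> window=[67, 33, 49] -> max=67
Recorded maximums: 67 40 40 10 39 50 67 67 67
Changes between consecutive maximums: 5

Answer: 5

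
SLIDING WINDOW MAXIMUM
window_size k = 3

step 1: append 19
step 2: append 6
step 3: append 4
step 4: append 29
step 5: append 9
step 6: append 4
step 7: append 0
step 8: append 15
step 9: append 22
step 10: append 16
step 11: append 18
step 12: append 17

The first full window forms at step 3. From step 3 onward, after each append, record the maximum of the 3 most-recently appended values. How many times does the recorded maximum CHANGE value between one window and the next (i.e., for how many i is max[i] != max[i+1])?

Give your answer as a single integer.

Answer: 5

Derivation:
step 1: append 19 -> window=[19] (not full yet)
step 2: append 6 -> window=[19, 6] (not full yet)
step 3: append 4 -> window=[19, 6, 4] -> max=19
step 4: append 29 -> window=[6, 4, 29] -> max=29
step 5: append 9 -> window=[4, 29, 9] -> max=29
step 6: append 4 -> window=[29, 9, 4] -> max=29
step 7: append 0 -> window=[9, 4, 0] -> max=9
step 8: append 15 -> window=[4, 0, 15] -> max=15
step 9: append 22 -> window=[0, 15, 22] -> max=22
step 10: append 16 -> window=[15, 22, 16] -> max=22
step 11: append 18 -> window=[22, 16, 18] -> max=22
step 12: append 17 -> window=[16, 18, 17] -> max=18
Recorded maximums: 19 29 29 29 9 15 22 22 22 18
Changes between consecutive maximums: 5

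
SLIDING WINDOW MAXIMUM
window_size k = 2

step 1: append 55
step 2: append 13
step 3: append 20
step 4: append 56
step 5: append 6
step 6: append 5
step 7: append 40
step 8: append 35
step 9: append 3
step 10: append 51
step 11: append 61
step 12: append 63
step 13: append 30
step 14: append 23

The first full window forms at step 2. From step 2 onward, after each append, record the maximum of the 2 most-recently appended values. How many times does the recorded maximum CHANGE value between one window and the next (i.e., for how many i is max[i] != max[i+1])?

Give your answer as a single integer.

Answer: 9

Derivation:
step 1: append 55 -> window=[55] (not full yet)
step 2: append 13 -> window=[55, 13] -> max=55
step 3: append 20 -> window=[13, 20] -> max=20
step 4: append 56 -> window=[20, 56] -> max=56
step 5: append 6 -> window=[56, 6] -> max=56
step 6: append 5 -> window=[6, 5] -> max=6
step 7: append 40 -> window=[5, 40] -> max=40
step 8: append 35 -> window=[40, 35] -> max=40
step 9: append 3 -> window=[35, 3] -> max=35
step 10: append 51 -> window=[3, 51] -> max=51
step 11: append 61 -> window=[51, 61] -> max=61
step 12: append 63 -> window=[61, 63] -> max=63
step 13: append 30 -> window=[63, 30] -> max=63
step 14: append 23 -> window=[30, 23] -> max=30
Recorded maximums: 55 20 56 56 6 40 40 35 51 61 63 63 30
Changes between consecutive maximums: 9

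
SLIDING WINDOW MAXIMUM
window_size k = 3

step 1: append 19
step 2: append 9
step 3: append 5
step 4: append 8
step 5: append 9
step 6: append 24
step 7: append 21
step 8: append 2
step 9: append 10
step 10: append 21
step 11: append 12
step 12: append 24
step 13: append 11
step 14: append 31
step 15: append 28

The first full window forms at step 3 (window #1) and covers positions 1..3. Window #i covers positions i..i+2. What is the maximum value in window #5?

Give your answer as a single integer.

step 1: append 19 -> window=[19] (not full yet)
step 2: append 9 -> window=[19, 9] (not full yet)
step 3: append 5 -> window=[19, 9, 5] -> max=19
step 4: append 8 -> window=[9, 5, 8] -> max=9
step 5: append 9 -> window=[5, 8, 9] -> max=9
step 6: append 24 -> window=[8, 9, 24] -> max=24
step 7: append 21 -> window=[9, 24, 21] -> max=24
Window #5 max = 24

Answer: 24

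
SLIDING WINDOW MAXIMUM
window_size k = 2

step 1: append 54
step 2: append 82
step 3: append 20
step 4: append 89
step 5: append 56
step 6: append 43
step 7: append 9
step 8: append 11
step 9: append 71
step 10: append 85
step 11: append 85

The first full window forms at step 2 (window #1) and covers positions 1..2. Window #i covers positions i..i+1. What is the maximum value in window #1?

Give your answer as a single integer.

step 1: append 54 -> window=[54] (not full yet)
step 2: append 82 -> window=[54, 82] -> max=82
Window #1 max = 82

Answer: 82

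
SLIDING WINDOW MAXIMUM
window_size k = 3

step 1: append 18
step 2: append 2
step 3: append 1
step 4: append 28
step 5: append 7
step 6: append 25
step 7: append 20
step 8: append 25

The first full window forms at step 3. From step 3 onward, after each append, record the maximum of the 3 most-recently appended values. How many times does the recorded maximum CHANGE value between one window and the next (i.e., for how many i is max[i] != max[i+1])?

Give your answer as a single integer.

step 1: append 18 -> window=[18] (not full yet)
step 2: append 2 -> window=[18, 2] (not full yet)
step 3: append 1 -> window=[18, 2, 1] -> max=18
step 4: append 28 -> window=[2, 1, 28] -> max=28
step 5: append 7 -> window=[1, 28, 7] -> max=28
step 6: append 25 -> window=[28, 7, 25] -> max=28
step 7: append 20 -> window=[7, 25, 20] -> max=25
step 8: append 25 -> window=[25, 20, 25] -> max=25
Recorded maximums: 18 28 28 28 25 25
Changes between consecutive maximums: 2

Answer: 2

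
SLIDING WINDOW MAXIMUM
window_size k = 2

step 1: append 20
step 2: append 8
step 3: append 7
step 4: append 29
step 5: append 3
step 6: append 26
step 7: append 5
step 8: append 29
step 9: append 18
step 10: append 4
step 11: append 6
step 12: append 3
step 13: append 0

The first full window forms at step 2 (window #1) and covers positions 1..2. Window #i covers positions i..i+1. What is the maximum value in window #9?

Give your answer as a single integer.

Answer: 18

Derivation:
step 1: append 20 -> window=[20] (not full yet)
step 2: append 8 -> window=[20, 8] -> max=20
step 3: append 7 -> window=[8, 7] -> max=8
step 4: append 29 -> window=[7, 29] -> max=29
step 5: append 3 -> window=[29, 3] -> max=29
step 6: append 26 -> window=[3, 26] -> max=26
step 7: append 5 -> window=[26, 5] -> max=26
step 8: append 29 -> window=[5, 29] -> max=29
step 9: append 18 -> window=[29, 18] -> max=29
step 10: append 4 -> window=[18, 4] -> max=18
Window #9 max = 18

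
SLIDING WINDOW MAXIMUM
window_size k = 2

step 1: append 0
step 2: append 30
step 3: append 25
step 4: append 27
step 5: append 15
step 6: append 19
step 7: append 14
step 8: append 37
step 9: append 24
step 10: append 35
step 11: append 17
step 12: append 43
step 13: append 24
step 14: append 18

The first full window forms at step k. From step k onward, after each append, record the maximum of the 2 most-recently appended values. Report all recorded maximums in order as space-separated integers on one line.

step 1: append 0 -> window=[0] (not full yet)
step 2: append 30 -> window=[0, 30] -> max=30
step 3: append 25 -> window=[30, 25] -> max=30
step 4: append 27 -> window=[25, 27] -> max=27
step 5: append 15 -> window=[27, 15] -> max=27
step 6: append 19 -> window=[15, 19] -> max=19
step 7: append 14 -> window=[19, 14] -> max=19
step 8: append 37 -> window=[14, 37] -> max=37
step 9: append 24 -> window=[37, 24] -> max=37
step 10: append 35 -> window=[24, 35] -> max=35
step 11: append 17 -> window=[35, 17] -> max=35
step 12: append 43 -> window=[17, 43] -> max=43
step 13: append 24 -> window=[43, 24] -> max=43
step 14: append 18 -> window=[24, 18] -> max=24

Answer: 30 30 27 27 19 19 37 37 35 35 43 43 24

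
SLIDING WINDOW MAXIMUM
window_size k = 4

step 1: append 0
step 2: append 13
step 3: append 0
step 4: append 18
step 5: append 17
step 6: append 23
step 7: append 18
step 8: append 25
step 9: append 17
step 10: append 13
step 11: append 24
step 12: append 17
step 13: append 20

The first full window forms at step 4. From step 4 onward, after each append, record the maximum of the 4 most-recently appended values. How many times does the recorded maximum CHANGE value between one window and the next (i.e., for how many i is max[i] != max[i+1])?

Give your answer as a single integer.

step 1: append 0 -> window=[0] (not full yet)
step 2: append 13 -> window=[0, 13] (not full yet)
step 3: append 0 -> window=[0, 13, 0] (not full yet)
step 4: append 18 -> window=[0, 13, 0, 18] -> max=18
step 5: append 17 -> window=[13, 0, 18, 17] -> max=18
step 6: append 23 -> window=[0, 18, 17, 23] -> max=23
step 7: append 18 -> window=[18, 17, 23, 18] -> max=23
step 8: append 25 -> window=[17, 23, 18, 25] -> max=25
step 9: append 17 -> window=[23, 18, 25, 17] -> max=25
step 10: append 13 -> window=[18, 25, 17, 13] -> max=25
step 11: append 24 -> window=[25, 17, 13, 24] -> max=25
step 12: append 17 -> window=[17, 13, 24, 17] -> max=24
step 13: append 20 -> window=[13, 24, 17, 20] -> max=24
Recorded maximums: 18 18 23 23 25 25 25 25 24 24
Changes between consecutive maximums: 3

Answer: 3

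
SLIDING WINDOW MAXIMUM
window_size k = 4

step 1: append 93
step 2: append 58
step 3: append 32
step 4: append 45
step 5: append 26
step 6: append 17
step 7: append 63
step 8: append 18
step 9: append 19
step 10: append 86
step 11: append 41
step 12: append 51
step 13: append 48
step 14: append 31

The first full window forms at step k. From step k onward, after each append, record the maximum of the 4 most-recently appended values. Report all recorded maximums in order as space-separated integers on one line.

step 1: append 93 -> window=[93] (not full yet)
step 2: append 58 -> window=[93, 58] (not full yet)
step 3: append 32 -> window=[93, 58, 32] (not full yet)
step 4: append 45 -> window=[93, 58, 32, 45] -> max=93
step 5: append 26 -> window=[58, 32, 45, 26] -> max=58
step 6: append 17 -> window=[32, 45, 26, 17] -> max=45
step 7: append 63 -> window=[45, 26, 17, 63] -> max=63
step 8: append 18 -> window=[26, 17, 63, 18] -> max=63
step 9: append 19 -> window=[17, 63, 18, 19] -> max=63
step 10: append 86 -> window=[63, 18, 19, 86] -> max=86
step 11: append 41 -> window=[18, 19, 86, 41] -> max=86
step 12: append 51 -> window=[19, 86, 41, 51] -> max=86
step 13: append 48 -> window=[86, 41, 51, 48] -> max=86
step 14: append 31 -> window=[41, 51, 48, 31] -> max=51

Answer: 93 58 45 63 63 63 86 86 86 86 51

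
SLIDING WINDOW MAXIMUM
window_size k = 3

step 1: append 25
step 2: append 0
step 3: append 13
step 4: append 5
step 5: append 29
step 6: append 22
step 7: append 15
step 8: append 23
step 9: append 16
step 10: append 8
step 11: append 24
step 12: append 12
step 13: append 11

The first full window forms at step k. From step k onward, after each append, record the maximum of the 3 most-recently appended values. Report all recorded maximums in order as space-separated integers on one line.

Answer: 25 13 29 29 29 23 23 23 24 24 24

Derivation:
step 1: append 25 -> window=[25] (not full yet)
step 2: append 0 -> window=[25, 0] (not full yet)
step 3: append 13 -> window=[25, 0, 13] -> max=25
step 4: append 5 -> window=[0, 13, 5] -> max=13
step 5: append 29 -> window=[13, 5, 29] -> max=29
step 6: append 22 -> window=[5, 29, 22] -> max=29
step 7: append 15 -> window=[29, 22, 15] -> max=29
step 8: append 23 -> window=[22, 15, 23] -> max=23
step 9: append 16 -> window=[15, 23, 16] -> max=23
step 10: append 8 -> window=[23, 16, 8] -> max=23
step 11: append 24 -> window=[16, 8, 24] -> max=24
step 12: append 12 -> window=[8, 24, 12] -> max=24
step 13: append 11 -> window=[24, 12, 11] -> max=24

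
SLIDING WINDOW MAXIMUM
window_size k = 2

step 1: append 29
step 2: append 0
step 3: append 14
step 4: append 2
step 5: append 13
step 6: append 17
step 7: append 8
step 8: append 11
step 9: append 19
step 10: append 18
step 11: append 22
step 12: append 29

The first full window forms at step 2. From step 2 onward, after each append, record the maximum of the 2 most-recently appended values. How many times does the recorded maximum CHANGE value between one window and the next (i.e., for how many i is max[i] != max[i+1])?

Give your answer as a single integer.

step 1: append 29 -> window=[29] (not full yet)
step 2: append 0 -> window=[29, 0] -> max=29
step 3: append 14 -> window=[0, 14] -> max=14
step 4: append 2 -> window=[14, 2] -> max=14
step 5: append 13 -> window=[2, 13] -> max=13
step 6: append 17 -> window=[13, 17] -> max=17
step 7: append 8 -> window=[17, 8] -> max=17
step 8: append 11 -> window=[8, 11] -> max=11
step 9: append 19 -> window=[11, 19] -> max=19
step 10: append 18 -> window=[19, 18] -> max=19
step 11: append 22 -> window=[18, 22] -> max=22
step 12: append 29 -> window=[22, 29] -> max=29
Recorded maximums: 29 14 14 13 17 17 11 19 19 22 29
Changes between consecutive maximums: 7

Answer: 7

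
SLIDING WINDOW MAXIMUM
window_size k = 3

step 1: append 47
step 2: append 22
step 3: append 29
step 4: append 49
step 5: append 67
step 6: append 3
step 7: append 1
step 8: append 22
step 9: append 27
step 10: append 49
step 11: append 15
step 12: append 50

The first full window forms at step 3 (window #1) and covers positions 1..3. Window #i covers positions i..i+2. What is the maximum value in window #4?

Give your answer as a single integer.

Answer: 67

Derivation:
step 1: append 47 -> window=[47] (not full yet)
step 2: append 22 -> window=[47, 22] (not full yet)
step 3: append 29 -> window=[47, 22, 29] -> max=47
step 4: append 49 -> window=[22, 29, 49] -> max=49
step 5: append 67 -> window=[29, 49, 67] -> max=67
step 6: append 3 -> window=[49, 67, 3] -> max=67
Window #4 max = 67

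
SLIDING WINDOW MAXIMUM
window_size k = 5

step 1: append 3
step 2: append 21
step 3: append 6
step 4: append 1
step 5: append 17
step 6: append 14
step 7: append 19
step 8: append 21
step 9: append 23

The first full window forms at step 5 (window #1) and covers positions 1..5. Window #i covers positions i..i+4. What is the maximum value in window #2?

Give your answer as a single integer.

step 1: append 3 -> window=[3] (not full yet)
step 2: append 21 -> window=[3, 21] (not full yet)
step 3: append 6 -> window=[3, 21, 6] (not full yet)
step 4: append 1 -> window=[3, 21, 6, 1] (not full yet)
step 5: append 17 -> window=[3, 21, 6, 1, 17] -> max=21
step 6: append 14 -> window=[21, 6, 1, 17, 14] -> max=21
Window #2 max = 21

Answer: 21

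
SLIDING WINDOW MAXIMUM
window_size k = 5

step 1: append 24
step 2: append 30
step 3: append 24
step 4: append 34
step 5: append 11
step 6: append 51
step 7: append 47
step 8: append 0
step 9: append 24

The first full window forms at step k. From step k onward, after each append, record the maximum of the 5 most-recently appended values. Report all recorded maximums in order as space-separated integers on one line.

Answer: 34 51 51 51 51

Derivation:
step 1: append 24 -> window=[24] (not full yet)
step 2: append 30 -> window=[24, 30] (not full yet)
step 3: append 24 -> window=[24, 30, 24] (not full yet)
step 4: append 34 -> window=[24, 30, 24, 34] (not full yet)
step 5: append 11 -> window=[24, 30, 24, 34, 11] -> max=34
step 6: append 51 -> window=[30, 24, 34, 11, 51] -> max=51
step 7: append 47 -> window=[24, 34, 11, 51, 47] -> max=51
step 8: append 0 -> window=[34, 11, 51, 47, 0] -> max=51
step 9: append 24 -> window=[11, 51, 47, 0, 24] -> max=51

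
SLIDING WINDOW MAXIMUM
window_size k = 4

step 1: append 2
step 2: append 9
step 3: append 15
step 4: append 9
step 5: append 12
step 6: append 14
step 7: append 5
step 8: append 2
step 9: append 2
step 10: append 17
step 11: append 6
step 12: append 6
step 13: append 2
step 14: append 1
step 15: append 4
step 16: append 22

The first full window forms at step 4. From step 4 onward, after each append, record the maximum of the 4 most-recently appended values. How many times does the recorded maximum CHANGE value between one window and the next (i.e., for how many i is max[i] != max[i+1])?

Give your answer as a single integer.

Answer: 4

Derivation:
step 1: append 2 -> window=[2] (not full yet)
step 2: append 9 -> window=[2, 9] (not full yet)
step 3: append 15 -> window=[2, 9, 15] (not full yet)
step 4: append 9 -> window=[2, 9, 15, 9] -> max=15
step 5: append 12 -> window=[9, 15, 9, 12] -> max=15
step 6: append 14 -> window=[15, 9, 12, 14] -> max=15
step 7: append 5 -> window=[9, 12, 14, 5] -> max=14
step 8: append 2 -> window=[12, 14, 5, 2] -> max=14
step 9: append 2 -> window=[14, 5, 2, 2] -> max=14
step 10: append 17 -> window=[5, 2, 2, 17] -> max=17
step 11: append 6 -> window=[2, 2, 17, 6] -> max=17
step 12: append 6 -> window=[2, 17, 6, 6] -> max=17
step 13: append 2 -> window=[17, 6, 6, 2] -> max=17
step 14: append 1 -> window=[6, 6, 2, 1] -> max=6
step 15: append 4 -> window=[6, 2, 1, 4] -> max=6
step 16: append 22 -> window=[2, 1, 4, 22] -> max=22
Recorded maximums: 15 15 15 14 14 14 17 17 17 17 6 6 22
Changes between consecutive maximums: 4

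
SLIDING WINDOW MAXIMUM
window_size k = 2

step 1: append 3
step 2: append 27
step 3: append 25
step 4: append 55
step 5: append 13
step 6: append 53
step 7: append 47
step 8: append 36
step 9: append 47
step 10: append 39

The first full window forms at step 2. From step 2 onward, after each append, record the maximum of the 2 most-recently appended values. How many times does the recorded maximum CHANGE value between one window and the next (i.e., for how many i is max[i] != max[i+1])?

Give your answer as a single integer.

step 1: append 3 -> window=[3] (not full yet)
step 2: append 27 -> window=[3, 27] -> max=27
step 3: append 25 -> window=[27, 25] -> max=27
step 4: append 55 -> window=[25, 55] -> max=55
step 5: append 13 -> window=[55, 13] -> max=55
step 6: append 53 -> window=[13, 53] -> max=53
step 7: append 47 -> window=[53, 47] -> max=53
step 8: append 36 -> window=[47, 36] -> max=47
step 9: append 47 -> window=[36, 47] -> max=47
step 10: append 39 -> window=[47, 39] -> max=47
Recorded maximums: 27 27 55 55 53 53 47 47 47
Changes between consecutive maximums: 3

Answer: 3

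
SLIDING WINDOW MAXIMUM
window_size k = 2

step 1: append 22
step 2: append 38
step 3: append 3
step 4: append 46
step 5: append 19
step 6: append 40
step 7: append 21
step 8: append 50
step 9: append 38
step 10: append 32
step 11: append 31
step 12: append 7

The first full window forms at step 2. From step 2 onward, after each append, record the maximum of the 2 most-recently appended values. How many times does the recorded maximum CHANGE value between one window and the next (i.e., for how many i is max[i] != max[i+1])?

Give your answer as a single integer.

step 1: append 22 -> window=[22] (not full yet)
step 2: append 38 -> window=[22, 38] -> max=38
step 3: append 3 -> window=[38, 3] -> max=38
step 4: append 46 -> window=[3, 46] -> max=46
step 5: append 19 -> window=[46, 19] -> max=46
step 6: append 40 -> window=[19, 40] -> max=40
step 7: append 21 -> window=[40, 21] -> max=40
step 8: append 50 -> window=[21, 50] -> max=50
step 9: append 38 -> window=[50, 38] -> max=50
step 10: append 32 -> window=[38, 32] -> max=38
step 11: append 31 -> window=[32, 31] -> max=32
step 12: append 7 -> window=[31, 7] -> max=31
Recorded maximums: 38 38 46 46 40 40 50 50 38 32 31
Changes between consecutive maximums: 6

Answer: 6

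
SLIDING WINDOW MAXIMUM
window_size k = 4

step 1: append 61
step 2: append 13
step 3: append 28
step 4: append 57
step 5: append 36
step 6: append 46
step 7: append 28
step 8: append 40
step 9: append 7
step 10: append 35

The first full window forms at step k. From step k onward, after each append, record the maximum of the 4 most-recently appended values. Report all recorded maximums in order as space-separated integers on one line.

step 1: append 61 -> window=[61] (not full yet)
step 2: append 13 -> window=[61, 13] (not full yet)
step 3: append 28 -> window=[61, 13, 28] (not full yet)
step 4: append 57 -> window=[61, 13, 28, 57] -> max=61
step 5: append 36 -> window=[13, 28, 57, 36] -> max=57
step 6: append 46 -> window=[28, 57, 36, 46] -> max=57
step 7: append 28 -> window=[57, 36, 46, 28] -> max=57
step 8: append 40 -> window=[36, 46, 28, 40] -> max=46
step 9: append 7 -> window=[46, 28, 40, 7] -> max=46
step 10: append 35 -> window=[28, 40, 7, 35] -> max=40

Answer: 61 57 57 57 46 46 40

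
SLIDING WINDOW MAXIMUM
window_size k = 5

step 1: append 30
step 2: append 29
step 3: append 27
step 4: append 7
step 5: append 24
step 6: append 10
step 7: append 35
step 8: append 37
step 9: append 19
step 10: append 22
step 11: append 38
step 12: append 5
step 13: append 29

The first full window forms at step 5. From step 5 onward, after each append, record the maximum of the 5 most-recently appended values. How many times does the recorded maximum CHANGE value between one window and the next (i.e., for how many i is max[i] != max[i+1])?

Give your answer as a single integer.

step 1: append 30 -> window=[30] (not full yet)
step 2: append 29 -> window=[30, 29] (not full yet)
step 3: append 27 -> window=[30, 29, 27] (not full yet)
step 4: append 7 -> window=[30, 29, 27, 7] (not full yet)
step 5: append 24 -> window=[30, 29, 27, 7, 24] -> max=30
step 6: append 10 -> window=[29, 27, 7, 24, 10] -> max=29
step 7: append 35 -> window=[27, 7, 24, 10, 35] -> max=35
step 8: append 37 -> window=[7, 24, 10, 35, 37] -> max=37
step 9: append 19 -> window=[24, 10, 35, 37, 19] -> max=37
step 10: append 22 -> window=[10, 35, 37, 19, 22] -> max=37
step 11: append 38 -> window=[35, 37, 19, 22, 38] -> max=38
step 12: append 5 -> window=[37, 19, 22, 38, 5] -> max=38
step 13: append 29 -> window=[19, 22, 38, 5, 29] -> max=38
Recorded maximums: 30 29 35 37 37 37 38 38 38
Changes between consecutive maximums: 4

Answer: 4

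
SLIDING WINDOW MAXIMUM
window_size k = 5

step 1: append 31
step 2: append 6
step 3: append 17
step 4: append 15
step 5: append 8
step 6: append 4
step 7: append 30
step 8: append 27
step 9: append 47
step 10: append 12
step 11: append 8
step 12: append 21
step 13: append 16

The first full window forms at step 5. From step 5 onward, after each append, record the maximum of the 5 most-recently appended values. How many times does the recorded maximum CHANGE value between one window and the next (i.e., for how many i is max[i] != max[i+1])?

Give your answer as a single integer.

step 1: append 31 -> window=[31] (not full yet)
step 2: append 6 -> window=[31, 6] (not full yet)
step 3: append 17 -> window=[31, 6, 17] (not full yet)
step 4: append 15 -> window=[31, 6, 17, 15] (not full yet)
step 5: append 8 -> window=[31, 6, 17, 15, 8] -> max=31
step 6: append 4 -> window=[6, 17, 15, 8, 4] -> max=17
step 7: append 30 -> window=[17, 15, 8, 4, 30] -> max=30
step 8: append 27 -> window=[15, 8, 4, 30, 27] -> max=30
step 9: append 47 -> window=[8, 4, 30, 27, 47] -> max=47
step 10: append 12 -> window=[4, 30, 27, 47, 12] -> max=47
step 11: append 8 -> window=[30, 27, 47, 12, 8] -> max=47
step 12: append 21 -> window=[27, 47, 12, 8, 21] -> max=47
step 13: append 16 -> window=[47, 12, 8, 21, 16] -> max=47
Recorded maximums: 31 17 30 30 47 47 47 47 47
Changes between consecutive maximums: 3

Answer: 3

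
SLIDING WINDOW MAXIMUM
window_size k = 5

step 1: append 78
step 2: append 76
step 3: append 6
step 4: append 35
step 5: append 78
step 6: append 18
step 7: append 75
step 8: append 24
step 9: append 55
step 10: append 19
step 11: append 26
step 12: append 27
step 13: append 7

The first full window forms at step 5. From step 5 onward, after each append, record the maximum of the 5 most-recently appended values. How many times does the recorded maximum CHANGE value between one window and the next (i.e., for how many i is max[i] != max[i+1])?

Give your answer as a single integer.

step 1: append 78 -> window=[78] (not full yet)
step 2: append 76 -> window=[78, 76] (not full yet)
step 3: append 6 -> window=[78, 76, 6] (not full yet)
step 4: append 35 -> window=[78, 76, 6, 35] (not full yet)
step 5: append 78 -> window=[78, 76, 6, 35, 78] -> max=78
step 6: append 18 -> window=[76, 6, 35, 78, 18] -> max=78
step 7: append 75 -> window=[6, 35, 78, 18, 75] -> max=78
step 8: append 24 -> window=[35, 78, 18, 75, 24] -> max=78
step 9: append 55 -> window=[78, 18, 75, 24, 55] -> max=78
step 10: append 19 -> window=[18, 75, 24, 55, 19] -> max=75
step 11: append 26 -> window=[75, 24, 55, 19, 26] -> max=75
step 12: append 27 -> window=[24, 55, 19, 26, 27] -> max=55
step 13: append 7 -> window=[55, 19, 26, 27, 7] -> max=55
Recorded maximums: 78 78 78 78 78 75 75 55 55
Changes between consecutive maximums: 2

Answer: 2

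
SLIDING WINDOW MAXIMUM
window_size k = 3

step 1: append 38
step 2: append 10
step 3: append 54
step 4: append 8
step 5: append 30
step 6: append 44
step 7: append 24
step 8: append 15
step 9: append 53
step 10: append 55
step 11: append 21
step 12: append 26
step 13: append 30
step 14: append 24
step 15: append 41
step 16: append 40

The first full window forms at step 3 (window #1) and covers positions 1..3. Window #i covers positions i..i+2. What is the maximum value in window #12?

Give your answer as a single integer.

Answer: 30

Derivation:
step 1: append 38 -> window=[38] (not full yet)
step 2: append 10 -> window=[38, 10] (not full yet)
step 3: append 54 -> window=[38, 10, 54] -> max=54
step 4: append 8 -> window=[10, 54, 8] -> max=54
step 5: append 30 -> window=[54, 8, 30] -> max=54
step 6: append 44 -> window=[8, 30, 44] -> max=44
step 7: append 24 -> window=[30, 44, 24] -> max=44
step 8: append 15 -> window=[44, 24, 15] -> max=44
step 9: append 53 -> window=[24, 15, 53] -> max=53
step 10: append 55 -> window=[15, 53, 55] -> max=55
step 11: append 21 -> window=[53, 55, 21] -> max=55
step 12: append 26 -> window=[55, 21, 26] -> max=55
step 13: append 30 -> window=[21, 26, 30] -> max=30
step 14: append 24 -> window=[26, 30, 24] -> max=30
Window #12 max = 30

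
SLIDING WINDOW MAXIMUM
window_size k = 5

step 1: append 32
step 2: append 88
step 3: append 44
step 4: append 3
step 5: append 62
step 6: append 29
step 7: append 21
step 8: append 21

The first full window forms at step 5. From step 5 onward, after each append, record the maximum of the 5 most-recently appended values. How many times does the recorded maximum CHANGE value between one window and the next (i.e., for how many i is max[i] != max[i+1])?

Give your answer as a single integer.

step 1: append 32 -> window=[32] (not full yet)
step 2: append 88 -> window=[32, 88] (not full yet)
step 3: append 44 -> window=[32, 88, 44] (not full yet)
step 4: append 3 -> window=[32, 88, 44, 3] (not full yet)
step 5: append 62 -> window=[32, 88, 44, 3, 62] -> max=88
step 6: append 29 -> window=[88, 44, 3, 62, 29] -> max=88
step 7: append 21 -> window=[44, 3, 62, 29, 21] -> max=62
step 8: append 21 -> window=[3, 62, 29, 21, 21] -> max=62
Recorded maximums: 88 88 62 62
Changes between consecutive maximums: 1

Answer: 1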